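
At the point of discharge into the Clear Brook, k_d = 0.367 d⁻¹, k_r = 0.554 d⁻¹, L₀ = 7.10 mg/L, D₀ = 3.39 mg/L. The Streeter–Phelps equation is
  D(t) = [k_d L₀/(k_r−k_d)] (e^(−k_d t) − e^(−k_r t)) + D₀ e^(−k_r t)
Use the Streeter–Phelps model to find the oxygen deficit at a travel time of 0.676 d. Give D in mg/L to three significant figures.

k_d L₀/(k_r−k_d) = 0.367×7.10/(0.554−0.367) = 2.606/0.1870 = 13.93 mg/L.
e^(−k_d t) = e^(−0.367×0.6760) = 0.7803; e^(−k_r t) = e^(−0.554×0.6760) = 0.6876.
D = 13.93 × (0.7803 − 0.6876) + 3.39 × 0.6876 = 1.291 + 2.331 = 3.622 mg/L.

D ≈ 3.62 mg/L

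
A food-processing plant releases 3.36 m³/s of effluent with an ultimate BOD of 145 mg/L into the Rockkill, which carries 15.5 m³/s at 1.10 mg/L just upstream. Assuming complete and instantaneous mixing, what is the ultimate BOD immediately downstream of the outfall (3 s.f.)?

Flow-weighted mixing: C = (Q_r C_r + Q_w C_w)/(Q_r + Q_w)
= (15.5×1.10 + 3.36×145)/(15.5 + 3.36) = 504.2/18.86 = 26.74 mg/L.

26.7 mg/L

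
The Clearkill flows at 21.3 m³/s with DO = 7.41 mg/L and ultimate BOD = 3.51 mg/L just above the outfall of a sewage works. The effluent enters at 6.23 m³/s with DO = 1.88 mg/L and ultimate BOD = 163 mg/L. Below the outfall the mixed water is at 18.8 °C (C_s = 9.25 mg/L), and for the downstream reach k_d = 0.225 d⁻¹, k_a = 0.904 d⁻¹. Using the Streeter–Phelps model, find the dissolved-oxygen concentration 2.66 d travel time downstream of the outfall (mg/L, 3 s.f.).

DO ≈ 2.94 mg/L

Mixed DO = (21.3×7.41 + 6.23×1.88)/(21.3+6.23) = 169.5/27.53 = 6.159 mg/L.
Mixed L₀ = (21.3×3.51 + 6.23×163)/(27.53) = 1090/27.53 = 39.60 mg/L.
Initial deficit D₀ = C_s − DO₀ = 9.25 − 6.159 = 3.091 mg/L.
D(2.66) = [0.225×39.60/(0.904−0.225)](e^(−0.225×2.66) − e^(−0.904×2.66)) + 3.091 e^(−0.904×2.66)
= 13.12 × (0.5496 − 0.09030) + 3.091 × 0.09030 = 6.307 mg/L.
DO = 9.25 − 6.307 = 2.943 mg/L.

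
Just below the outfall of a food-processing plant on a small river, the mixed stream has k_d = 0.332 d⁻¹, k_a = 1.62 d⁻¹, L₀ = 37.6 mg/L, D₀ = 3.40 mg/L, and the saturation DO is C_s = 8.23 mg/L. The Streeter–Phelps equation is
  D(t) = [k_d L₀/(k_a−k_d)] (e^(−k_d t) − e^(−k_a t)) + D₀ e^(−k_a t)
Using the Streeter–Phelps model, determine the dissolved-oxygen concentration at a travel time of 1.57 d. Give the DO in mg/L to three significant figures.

DO ≈ 2.97 mg/L

k_d L₀/(k_a−k_d) = 0.332×37.6/(1.62−0.332) = 12.48/1.288 = 9.692 mg/L.
e^(−k_d t) = e^(−0.332×1.570) = 0.5938; e^(−k_a t) = e^(−1.62×1.570) = 0.07860.
D = 9.692 × (0.5938 − 0.07860) + 3.40 × 0.07860 = 4.993 + 0.2672 = 5.260 mg/L.
DO = C_s − D = 8.23 − 5.260 = 2.970 mg/L.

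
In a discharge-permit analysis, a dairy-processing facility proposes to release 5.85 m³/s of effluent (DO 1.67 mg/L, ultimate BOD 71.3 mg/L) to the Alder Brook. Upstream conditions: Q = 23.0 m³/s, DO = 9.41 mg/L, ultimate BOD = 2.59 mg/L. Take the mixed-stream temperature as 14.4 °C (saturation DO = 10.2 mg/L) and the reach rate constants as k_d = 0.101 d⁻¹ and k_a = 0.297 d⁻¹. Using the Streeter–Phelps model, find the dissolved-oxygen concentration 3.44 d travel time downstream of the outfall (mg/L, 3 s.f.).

Mixed DO = (23.0×9.41 + 5.85×1.67)/(23.0+5.85) = 226.2/28.85 = 7.841 mg/L.
Mixed L₀ = (23.0×2.59 + 5.85×71.3)/(28.85) = 476.7/28.85 = 16.52 mg/L.
Initial deficit D₀ = C_s − DO₀ = 10.2 − 7.841 = 2.359 mg/L.
D(3.44) = [0.101×16.52/(0.297−0.101)](e^(−0.101×3.44) − e^(−0.297×3.44)) + 2.359 e^(−0.297×3.44)
= 8.514 × (0.7065 − 0.3600) + 2.359 × 0.3600 = 3.800 mg/L.
DO = 10.2 − 3.800 = 6.400 mg/L.

DO ≈ 6.40 mg/L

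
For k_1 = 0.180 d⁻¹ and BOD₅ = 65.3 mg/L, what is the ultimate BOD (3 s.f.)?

BOD₅ = L₀(1 − e^(−5k_1)) ⇒ L₀ = BOD₅ / (1 − e^(−5×0.180))
= 65.3 / (1 − 0.4066) = 65.3 / 0.5934 = 110.0 mg/L.

L₀ ≈ 110 mg/L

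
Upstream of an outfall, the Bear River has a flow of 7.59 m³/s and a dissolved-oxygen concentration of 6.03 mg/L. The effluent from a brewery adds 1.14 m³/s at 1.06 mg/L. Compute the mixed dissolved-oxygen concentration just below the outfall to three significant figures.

5.38 mg/L

Flow-weighted mixing: C = (Q_r C_r + Q_w C_w)/(Q_r + Q_w)
= (7.59×6.03 + 1.14×1.06)/(7.59 + 1.14) = 46.98/8.730 = 5.381 mg/L.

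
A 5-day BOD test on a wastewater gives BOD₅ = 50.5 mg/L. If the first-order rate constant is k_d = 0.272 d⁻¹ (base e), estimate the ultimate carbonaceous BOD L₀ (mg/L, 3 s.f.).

L₀ ≈ 67.9 mg/L

BOD₅ = L₀(1 − e^(−5k_d)) ⇒ L₀ = BOD₅ / (1 − e^(−5×0.272))
= 50.5 / (1 − 0.2567) = 50.5 / 0.7433 = 67.94 mg/L.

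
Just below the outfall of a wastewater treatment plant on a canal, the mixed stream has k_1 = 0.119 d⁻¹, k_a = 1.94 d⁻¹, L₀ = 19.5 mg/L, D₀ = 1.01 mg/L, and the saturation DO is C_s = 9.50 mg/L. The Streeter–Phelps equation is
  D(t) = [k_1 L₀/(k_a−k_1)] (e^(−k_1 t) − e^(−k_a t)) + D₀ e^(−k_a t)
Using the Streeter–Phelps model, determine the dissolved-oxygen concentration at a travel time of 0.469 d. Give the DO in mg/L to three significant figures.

DO ≈ 8.40 mg/L

k_1 L₀/(k_a−k_1) = 0.119×19.5/(1.94−0.119) = 2.321/1.821 = 1.274 mg/L.
e^(−k_1 t) = e^(−0.119×0.4690) = 0.9457; e^(−k_a t) = e^(−1.94×0.4690) = 0.4026.
D = 1.274 × (0.9457 − 0.4026) + 1.01 × 0.4026 = 0.6921 + 0.4066 = 1.099 mg/L.
DO = C_s − D = 9.50 − 1.099 = 8.401 mg/L.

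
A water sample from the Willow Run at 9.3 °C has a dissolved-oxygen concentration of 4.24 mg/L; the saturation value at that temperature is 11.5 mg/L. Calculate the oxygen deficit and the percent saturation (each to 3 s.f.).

D ≈ 7.26 mg/L; 36.9 % saturation

D = C_s − C = 11.5 − 4.24 = 7.26 mg/L.
% saturation = 4.24/11.5 × 100 = 36.9 %.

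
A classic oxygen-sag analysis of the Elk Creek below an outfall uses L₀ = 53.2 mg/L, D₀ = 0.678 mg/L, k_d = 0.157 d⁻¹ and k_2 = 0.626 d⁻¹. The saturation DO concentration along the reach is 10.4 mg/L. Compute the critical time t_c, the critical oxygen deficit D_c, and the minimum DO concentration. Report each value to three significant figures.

t_c ≈ 2.87 d; D_c ≈ 8.51 mg/L; min DO ≈ 1.89 mg/L

At the critical point dD/dt = 0, so k_d L₀ e^(−k_d t) = k_2 D. Substituting D(t) from the Streeter–Phelps equation and solving for t gives
t_c = ln[(k_2/k_d)(1 − D₀(k_2−k_d)/(k_d L₀))] / (k_2−k_d).
Here k_2−k_d = 0.4690 d⁻¹ and 1 − D₀(k_2−k_d)/(k_d L₀) = 1 − 0.678×0.4690/(0.157×53.2) = 0.9619, so
t_c = ln(3.987 × 0.9619) / 0.4690 = 1.344 / 0.4690 = 2.866 d.
D_c = (k_d/k_2) L₀ e^(−k_d t_c) = (0.157/0.626) × 53.2 × e^(−0.157×2.866) = 0.2508 × 53.2 × 0.6376 = 8.507 mg/L.
Minimum DO = C_s − D_c = 10.4 − 8.507 = 1.893 mg/L.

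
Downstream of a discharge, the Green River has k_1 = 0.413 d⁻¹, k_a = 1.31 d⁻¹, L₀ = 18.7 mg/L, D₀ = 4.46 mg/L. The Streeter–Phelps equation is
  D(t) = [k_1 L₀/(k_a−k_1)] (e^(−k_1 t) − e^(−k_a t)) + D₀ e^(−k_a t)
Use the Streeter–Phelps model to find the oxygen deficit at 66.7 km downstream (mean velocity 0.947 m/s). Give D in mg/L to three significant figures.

Travel time t = x/v = 66.7 km / (0.947 m/s) = 66700 m / 0.947 m/s = 70430 s = 0.8152 d.
k_1 L₀/(k_a−k_1) = 0.413×18.7/(1.31−0.413) = 7.723/0.8970 = 8.610 mg/L.
e^(−k_1 t) = e^(−0.413×0.8152) = 0.7141; e^(−k_a t) = e^(−1.31×0.8152) = 0.3437.
D = 8.610 × (0.7141 − 0.3437) + 4.46 × 0.3437 = 3.189 + 1.533 = 4.722 mg/L.

D ≈ 4.72 mg/L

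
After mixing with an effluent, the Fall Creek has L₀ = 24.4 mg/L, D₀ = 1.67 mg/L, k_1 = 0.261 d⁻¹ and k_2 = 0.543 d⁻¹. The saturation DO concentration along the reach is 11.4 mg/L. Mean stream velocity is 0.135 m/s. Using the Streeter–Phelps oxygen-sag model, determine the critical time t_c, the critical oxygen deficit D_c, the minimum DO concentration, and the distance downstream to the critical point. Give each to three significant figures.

t_c ≈ 2.33 d; D_c ≈ 6.39 mg/L; min DO ≈ 5.01 mg/L; x_c ≈ 27.1 km

At the critical point dD/dt = 0, so k_1 L₀ e^(−k_1 t) = k_2 D. Substituting D(t) from the Streeter–Phelps equation and solving for t gives
t_c = ln[(k_2/k_1)(1 − D₀(k_2−k_1)/(k_1 L₀))] / (k_2−k_1).
Here k_2−k_1 = 0.2820 d⁻¹ and 1 − D₀(k_2−k_1)/(k_1 L₀) = 1 − 1.67×0.2820/(0.261×24.4) = 0.9261, so
t_c = ln(2.080 × 0.9261) / 0.2820 = 0.6558 / 0.2820 = 2.325 d.
D_c = (k_1/k_2) L₀ e^(−k_1 t_c) = (0.261/0.543) × 24.4 × e^(−0.261×2.325) = 0.4807 × 24.4 × 0.5450 = 6.392 mg/L.
Minimum DO = C_s − D_c = 11.4 − 6.392 = 5.008 mg/L.
x_c = v t_c = 0.135 m/s × 2.325 d × 86400 s/d = 27120 m ≈ 27.1 km.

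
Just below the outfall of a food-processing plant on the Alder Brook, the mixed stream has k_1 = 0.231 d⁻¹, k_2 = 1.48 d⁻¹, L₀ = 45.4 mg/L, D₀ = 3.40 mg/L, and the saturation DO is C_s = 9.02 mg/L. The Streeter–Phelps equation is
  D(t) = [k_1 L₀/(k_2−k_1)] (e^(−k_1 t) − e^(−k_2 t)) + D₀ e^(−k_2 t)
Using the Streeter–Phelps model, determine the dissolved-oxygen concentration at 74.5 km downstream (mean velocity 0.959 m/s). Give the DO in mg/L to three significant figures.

Travel time t = x/v = 74.5 km / (0.959 m/s) = 74500 m / 0.959 m/s = 77690 s = 0.8991 d.
k_1 L₀/(k_2−k_1) = 0.231×45.4/(1.48−0.231) = 10.49/1.249 = 8.397 mg/L.
e^(−k_1 t) = e^(−0.231×0.8991) = 0.8125; e^(−k_2 t) = e^(−1.48×0.8991) = 0.2643.
D = 8.397 × (0.8125 − 0.2643) + 3.40 × 0.2643 = 4.603 + 0.8986 = 5.501 mg/L.
DO = C_s − D = 9.02 − 5.501 = 3.519 mg/L.

DO ≈ 3.52 mg/L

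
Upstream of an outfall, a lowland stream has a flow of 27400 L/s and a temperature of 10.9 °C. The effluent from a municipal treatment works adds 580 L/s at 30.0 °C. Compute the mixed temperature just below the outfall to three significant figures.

11.3 °C

Flow-weighted mixing: C = (Q_r C_r + Q_w C_w)/(Q_r + Q_w)
= (27400×10.9 + 580×30.0)/(27400 + 580) = 316100/27980 = 11.30 °C.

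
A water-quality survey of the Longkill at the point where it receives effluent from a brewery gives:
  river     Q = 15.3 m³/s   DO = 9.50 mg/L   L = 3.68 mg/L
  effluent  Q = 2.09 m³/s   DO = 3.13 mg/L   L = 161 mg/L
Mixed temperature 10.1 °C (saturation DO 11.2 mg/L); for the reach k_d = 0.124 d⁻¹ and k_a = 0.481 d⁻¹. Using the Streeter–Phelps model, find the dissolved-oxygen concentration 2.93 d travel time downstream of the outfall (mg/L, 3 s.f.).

Mixed DO = (15.3×9.50 + 2.09×3.13)/(15.3+2.09) = 151.9/17.39 = 8.734 mg/L.
Mixed L₀ = (15.3×3.68 + 2.09×161)/(17.39) = 392.8/17.39 = 22.59 mg/L.
Initial deficit D₀ = C_s − DO₀ = 11.2 − 8.734 = 2.466 mg/L.
D(2.93) = [0.124×22.59/(0.481−0.124)](e^(−0.124×2.93) − e^(−0.481×2.93)) + 2.466 e^(−0.481×2.93)
= 7.845 × (0.6954 − 0.2443) + 2.466 × 0.2443 = 4.141 mg/L.
DO = 11.2 − 4.141 = 7.059 mg/L.

DO ≈ 7.06 mg/L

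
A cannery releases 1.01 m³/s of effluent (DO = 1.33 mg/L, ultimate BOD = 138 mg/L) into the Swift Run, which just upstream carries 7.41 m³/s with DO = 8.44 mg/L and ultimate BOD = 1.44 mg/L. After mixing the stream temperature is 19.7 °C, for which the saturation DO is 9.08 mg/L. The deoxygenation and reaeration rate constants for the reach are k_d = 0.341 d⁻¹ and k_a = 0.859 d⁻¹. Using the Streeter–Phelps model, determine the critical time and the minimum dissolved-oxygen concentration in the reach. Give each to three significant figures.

t_c ≈ 1.52 d; minimum DO ≈ 4.87 mg/L

Mixed DO = (7.41×8.44 + 1.01×1.33)/(7.41+1.01) = 63.88/8.420 = 7.587 mg/L.
Mixed L₀ = (7.41×1.44 + 1.01×138)/(8.420) = 150.1/8.420 = 17.82 mg/L.
Initial deficit D₀ = C_s − DO₀ = 9.08 − 7.587 = 1.493 mg/L.
t_c = (1/0.5180) ln[(0.859/0.341)(1 − 1.493×0.5180/(0.341×17.82))] = 1.931 × ln(2.199) = 1.521 d.
D_c = (0.341/0.859) × 17.82 × e^(−0.341×1.521) = 0.3970 × 17.82 × 0.5954 = 4.212 mg/L.
Minimum DO = 9.08 − 4.212 = 4.868 mg/L.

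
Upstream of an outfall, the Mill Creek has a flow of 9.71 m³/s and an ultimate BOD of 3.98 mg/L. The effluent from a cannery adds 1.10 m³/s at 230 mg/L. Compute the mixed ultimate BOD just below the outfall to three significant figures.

27.0 mg/L

Flow-weighted mixing: C = (Q_r C_r + Q_w C_w)/(Q_r + Q_w)
= (9.71×3.98 + 1.10×230)/(9.71 + 1.10) = 291.6/10.81 = 26.98 mg/L.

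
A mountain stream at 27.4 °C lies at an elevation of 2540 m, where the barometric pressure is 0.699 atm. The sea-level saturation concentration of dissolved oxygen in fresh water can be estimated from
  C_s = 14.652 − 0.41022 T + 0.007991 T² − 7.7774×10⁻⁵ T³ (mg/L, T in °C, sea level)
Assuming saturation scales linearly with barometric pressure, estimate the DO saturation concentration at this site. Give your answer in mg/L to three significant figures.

C_s ≈ 5.46 mg/L

At sea level: C_s = 14.652 − 0.41022×27.4 + 0.007991×27.4² − 7.7774×10⁻⁵×27.4³ = 7.811 mg/L.
Pressure correction: C_s' = 7.811 × 0.699 = 5.460 mg/L.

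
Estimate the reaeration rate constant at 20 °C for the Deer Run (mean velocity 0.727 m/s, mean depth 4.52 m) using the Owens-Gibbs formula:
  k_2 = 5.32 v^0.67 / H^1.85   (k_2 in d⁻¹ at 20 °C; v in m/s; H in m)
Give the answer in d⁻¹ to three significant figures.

k_2 = 5.32 × 0.727^0.67 / 4.52^1.85 = 5.32 × 0.8077 / 16.29 = 0.2637 d⁻¹.

k_2 ≈ 0.264 d⁻¹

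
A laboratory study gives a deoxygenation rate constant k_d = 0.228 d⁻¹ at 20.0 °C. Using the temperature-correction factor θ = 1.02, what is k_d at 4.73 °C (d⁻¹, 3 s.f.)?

k_d(T₂) = k_d(T₁) · θ^(T₂−T₁) = 0.228 × 1.02^(4.73−20.0)
= 0.228 × 1.02^-15.3 = 0.228 × 0.7391 = 0.1685 d⁻¹.

k_d ≈ 0.169 d⁻¹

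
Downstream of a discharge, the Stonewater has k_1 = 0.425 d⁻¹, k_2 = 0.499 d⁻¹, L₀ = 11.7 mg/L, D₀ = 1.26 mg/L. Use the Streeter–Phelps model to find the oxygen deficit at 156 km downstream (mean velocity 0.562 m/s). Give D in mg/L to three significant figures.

Travel time t = x/v = 156 km / (0.562 m/s) = 156000 m / 0.562 m/s = 277600 s = 3.213 d.
k_1 L₀/(k_2−k_1) = 0.425×11.7/(0.499−0.425) = 4.972/0.07400 = 67.20 mg/L.
e^(−k_1 t) = e^(−0.425×3.213) = 0.2553; e^(−k_2 t) = e^(−0.499×3.213) = 0.2013.
D = 67.20 × (0.2553 − 0.2013) + 1.26 × 0.2013 = 3.630 + 0.2536 = 3.883 mg/L.

D ≈ 3.88 mg/L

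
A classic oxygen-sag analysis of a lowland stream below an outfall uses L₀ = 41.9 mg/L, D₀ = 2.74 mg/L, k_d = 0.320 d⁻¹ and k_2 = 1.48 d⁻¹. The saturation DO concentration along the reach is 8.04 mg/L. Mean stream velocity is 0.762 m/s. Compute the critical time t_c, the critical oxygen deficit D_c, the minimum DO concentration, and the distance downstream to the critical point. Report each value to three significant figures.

t_c = [1/(k_2−k_d)] ln[(k_2/k_d)(1 − D₀(k_2−k_d)/(k_d L₀))]
= [1/(1.48−0.320)] ln[(1.48/0.320)(1 − 2.74×1.160/(0.320×41.9))]
= (1/1.160) ln[4.625 × 0.7629] = 0.8621 × ln(3.529) = 0.8621 × 1.261 = 1.087 d.
D_c = (k_d/k_2) L₀ e^(−k_d t_c) = (0.320/1.48) × 41.9 × e^(−0.320×1.087) = 0.2162 × 41.9 × 0.7062 = 6.398 mg/L.
Minimum DO = C_s − D_c = 8.04 − 6.398 = 1.642 mg/L.
x_c = v t_c = 0.762 m/s × 1.087 d × 86400 s/d = 71560 m ≈ 71.6 km.

t_c ≈ 1.09 d; D_c ≈ 6.40 mg/L; min DO ≈ 1.64 mg/L; x_c ≈ 71.6 km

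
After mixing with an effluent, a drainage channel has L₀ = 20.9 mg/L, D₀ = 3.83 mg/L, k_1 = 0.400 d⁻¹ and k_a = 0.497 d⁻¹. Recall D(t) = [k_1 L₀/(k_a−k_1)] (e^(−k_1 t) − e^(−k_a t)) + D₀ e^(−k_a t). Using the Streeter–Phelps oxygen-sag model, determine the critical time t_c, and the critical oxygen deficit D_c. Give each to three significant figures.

With k_a/k_1 = 1.242 and 1 − D₀(k_a−k_1)/(k_1 L₀) = 0.9556,
t_c = ln(1.242 × 0.9556) / (0.497 − 0.400) = ln(1.187) / 0.09700 = 0.1717/0.09700 = 1.770 d.
D_c = (k_1/k_a) L₀ e^(−k_1 t_c) = (0.400/0.497) × 20.9 × e^(−0.400×1.770) = 0.8048 × 20.9 × 0.4927 = 8.287 mg/L.

t_c ≈ 1.77 d; D_c ≈ 8.29 mg/L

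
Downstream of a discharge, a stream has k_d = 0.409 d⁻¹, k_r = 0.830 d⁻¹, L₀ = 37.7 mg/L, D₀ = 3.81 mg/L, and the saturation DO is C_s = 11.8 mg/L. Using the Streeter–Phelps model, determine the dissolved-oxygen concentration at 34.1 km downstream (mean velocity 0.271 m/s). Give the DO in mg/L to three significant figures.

DO ≈ 1.41 mg/L

Travel time t = x/v = 34.1 km / (0.271 m/s) = 34100 m / 0.271 m/s = 125800 s = 1.456 d.
k_d L₀/(k_r−k_d) = 0.409×37.7/(0.830−0.409) = 15.42/0.4210 = 36.63 mg/L.
e^(−k_d t) = e^(−0.409×1.456) = 0.5512; e^(−k_r t) = e^(−0.830×1.456) = 0.2986.
D = 36.63 × (0.5512 − 0.2986) + 3.81 × 0.2986 = 9.253 + 1.138 = 10.39 mg/L.
DO = C_s − D = 11.8 − 10.39 = 1.409 mg/L.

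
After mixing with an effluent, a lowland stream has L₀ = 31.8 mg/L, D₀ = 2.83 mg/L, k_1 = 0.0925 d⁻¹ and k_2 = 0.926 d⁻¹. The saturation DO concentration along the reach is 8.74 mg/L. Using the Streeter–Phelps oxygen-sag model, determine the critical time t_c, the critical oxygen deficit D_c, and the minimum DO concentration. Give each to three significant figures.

At the critical point dD/dt = 0, so k_1 L₀ e^(−k_1 t) = k_2 D. Substituting D(t) from the Streeter–Phelps equation and solving for t gives
t_c = ln[(k_2/k_1)(1 − D₀(k_2−k_1)/(k_1 L₀))] / (k_2−k_1).
Here k_2−k_1 = 0.8335 d⁻¹ and 1 − D₀(k_2−k_1)/(k_1 L₀) = 1 − 2.83×0.8335/(0.0925×31.8) = 0.1981, so
t_c = ln(10.01 × 0.1981) / 0.8335 = 0.6847 / 0.8335 = 0.8214 d.
L(t_c) = L₀ e^(−k_1 t_c) = 31.8 × 0.9268 = 29.47 mg/L, and at the critical point k_2 D_c = k_1 L, so D_c = (0.0925/0.926) × 29.47 = 2.944 mg/L.
Minimum DO = C_s − D_c = 8.74 − 2.944 = 5.796 mg/L.

t_c ≈ 0.821 d; D_c ≈ 2.94 mg/L; min DO ≈ 5.80 mg/L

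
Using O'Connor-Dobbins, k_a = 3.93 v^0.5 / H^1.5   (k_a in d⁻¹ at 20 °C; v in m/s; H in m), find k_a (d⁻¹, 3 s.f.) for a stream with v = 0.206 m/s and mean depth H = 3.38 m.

k_a ≈ 0.287 d⁻¹

k_a = 3.93 × 0.206^0.5 / 3.38^1.5 = 3.93 × 0.4539 / 6.214 = 0.2870 d⁻¹.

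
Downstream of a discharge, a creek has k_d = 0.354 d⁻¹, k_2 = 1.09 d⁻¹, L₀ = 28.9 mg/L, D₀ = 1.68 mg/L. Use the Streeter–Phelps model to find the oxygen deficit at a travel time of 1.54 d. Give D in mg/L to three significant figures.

D ≈ 5.78 mg/L

k_d L₀/(k_2−k_d) = 0.354×28.9/(1.09−0.354) = 10.23/0.7360 = 13.90 mg/L.
e^(−k_d t) = e^(−0.354×1.540) = 0.5797; e^(−k_2 t) = e^(−1.09×1.540) = 0.1866.
D = 13.90 × (0.5797 − 0.1866) + 1.68 × 0.1866 = 5.464 + 0.3135 = 5.778 mg/L.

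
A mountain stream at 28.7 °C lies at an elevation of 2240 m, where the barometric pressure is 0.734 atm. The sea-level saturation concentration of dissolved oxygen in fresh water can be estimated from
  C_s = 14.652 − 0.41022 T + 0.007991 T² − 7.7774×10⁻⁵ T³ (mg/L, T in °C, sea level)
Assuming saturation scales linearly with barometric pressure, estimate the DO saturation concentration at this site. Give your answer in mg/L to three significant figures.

C_s ≈ 5.59 mg/L

At sea level: C_s = 14.652 − 0.41022×28.7 + 0.007991×28.7² − 7.7774×10⁻⁵×28.7³ = 7.622 mg/L.
Pressure correction: C_s' = 7.622 × 0.734 = 5.595 mg/L.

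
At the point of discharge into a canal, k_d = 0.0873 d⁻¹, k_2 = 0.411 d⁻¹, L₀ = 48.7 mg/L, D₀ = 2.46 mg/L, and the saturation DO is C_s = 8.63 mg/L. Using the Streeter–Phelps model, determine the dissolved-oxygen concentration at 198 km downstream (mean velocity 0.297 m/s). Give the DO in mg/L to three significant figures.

Travel time t = x/v = 198 km / (0.297 m/s) = 198000 m / 0.297 m/s = 666700 s = 7.716 d.
k_d L₀/(k_2−k_d) = 0.0873×48.7/(0.411−0.0873) = 4.252/0.3237 = 13.13 mg/L.
e^(−k_d t) = e^(−0.0873×7.716) = 0.5099; e^(−k_2 t) = e^(−0.411×7.716) = 0.04195.
D = 13.13 × (0.5099 − 0.04195) + 2.46 × 0.04195 = 6.146 + 0.1032 = 6.249 mg/L.
DO = C_s − D = 8.63 − 6.249 = 2.381 mg/L.

DO ≈ 2.38 mg/L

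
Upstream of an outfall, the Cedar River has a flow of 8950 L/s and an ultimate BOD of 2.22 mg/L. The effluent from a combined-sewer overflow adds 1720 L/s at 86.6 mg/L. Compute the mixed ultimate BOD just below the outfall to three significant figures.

Flow-weighted mixing: C = (Q_r C_r + Q_w C_w)/(Q_r + Q_w)
= (8950×2.22 + 1720×86.6)/(8950 + 1720) = 168800/10670 = 15.82 mg/L.

15.8 mg/L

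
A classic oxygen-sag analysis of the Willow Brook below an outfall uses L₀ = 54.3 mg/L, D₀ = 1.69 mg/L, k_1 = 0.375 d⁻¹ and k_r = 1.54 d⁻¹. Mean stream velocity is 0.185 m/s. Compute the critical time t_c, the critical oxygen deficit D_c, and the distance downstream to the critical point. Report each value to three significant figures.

At the critical point dD/dt = 0, so k_1 L₀ e^(−k_1 t) = k_r D. Substituting D(t) from the Streeter–Phelps equation and solving for t gives
t_c = ln[(k_r/k_1)(1 − D₀(k_r−k_1)/(k_1 L₀))] / (k_r−k_1).
Here k_r−k_1 = 1.165 d⁻¹ and 1 − D₀(k_r−k_1)/(k_1 L₀) = 1 − 1.69×1.165/(0.375×54.3) = 0.9033, so
t_c = ln(4.107 × 0.9033) / 1.165 = 1.311 / 1.165 = 1.125 d.
D_c = (k_1/k_r) L₀ e^(−k_1 t_c) = (0.375/1.54) × 54.3 × e^(−0.375×1.125) = 0.2435 × 54.3 × 0.6558 = 8.671 mg/L.
x_c = v t_c = 0.185 m/s × 1.125 d × 86400 s/d = 17990 m ≈ 18.0 km.

t_c ≈ 1.13 d; D_c ≈ 8.67 mg/L; x_c ≈ 18.0 km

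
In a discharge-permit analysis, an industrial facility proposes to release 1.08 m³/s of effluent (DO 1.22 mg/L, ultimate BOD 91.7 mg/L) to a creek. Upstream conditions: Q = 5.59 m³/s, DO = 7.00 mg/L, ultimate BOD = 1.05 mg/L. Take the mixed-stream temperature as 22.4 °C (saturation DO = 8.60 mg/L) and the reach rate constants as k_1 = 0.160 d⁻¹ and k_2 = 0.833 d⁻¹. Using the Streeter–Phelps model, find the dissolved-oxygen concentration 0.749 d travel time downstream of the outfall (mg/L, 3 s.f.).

Mixed DO = (5.59×7.00 + 1.08×1.22)/(5.59+1.08) = 40.45/6.670 = 6.064 mg/L.
Mixed L₀ = (5.59×1.05 + 1.08×91.7)/(6.670) = 104.9/6.670 = 15.73 mg/L.
Initial deficit D₀ = C_s − DO₀ = 8.60 − 6.064 = 2.536 mg/L.
D(0.749) = [0.160×15.73/(0.833−0.160)](e^(−0.160×0.749) − e^(−0.833×0.749)) + 2.536 e^(−0.833×0.749)
= 3.739 × (0.8871 − 0.5358) + 2.536 × 0.5358 = 2.672 mg/L.
DO = 8.60 − 2.672 = 5.928 mg/L.

DO ≈ 5.93 mg/L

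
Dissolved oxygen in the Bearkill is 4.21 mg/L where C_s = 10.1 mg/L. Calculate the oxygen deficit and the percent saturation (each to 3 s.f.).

D = C_s − C = 10.1 − 4.21 = 5.89 mg/L.
% saturation = 4.21/10.1 × 100 = 41.7 %.

D ≈ 5.89 mg/L; 41.7 % saturation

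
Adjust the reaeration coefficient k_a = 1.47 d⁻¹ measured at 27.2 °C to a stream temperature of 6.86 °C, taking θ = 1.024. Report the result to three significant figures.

k_a ≈ 0.907 d⁻¹

k_a(T₂) = k_a(T₁) · θ^(T₂−T₁) = 1.47 × 1.024^(6.86−27.2)
= 1.47 × 1.024^-20.3 = 1.47 × 0.6173 = 0.9074 d⁻¹.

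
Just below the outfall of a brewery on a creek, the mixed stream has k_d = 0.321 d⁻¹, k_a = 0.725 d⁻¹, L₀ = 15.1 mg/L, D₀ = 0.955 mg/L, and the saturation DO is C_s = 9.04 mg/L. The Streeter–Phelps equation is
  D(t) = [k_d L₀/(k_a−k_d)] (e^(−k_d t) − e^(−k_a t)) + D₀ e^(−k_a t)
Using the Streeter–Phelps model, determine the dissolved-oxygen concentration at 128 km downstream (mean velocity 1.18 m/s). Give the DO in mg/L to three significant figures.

DO ≈ 5.47 mg/L

Travel time t = x/v = 128 km / (1.18 m/s) = 128000 m / 1.18 m/s = 108500 s = 1.255 d.
k_d L₀/(k_a−k_d) = 0.321×15.1/(0.725−0.321) = 4.847/0.4040 = 12.00 mg/L.
e^(−k_d t) = e^(−0.321×1.255) = 0.6683; e^(−k_a t) = e^(−0.725×1.255) = 0.4024.
D = 12.00 × (0.6683 − 0.4024) + 0.955 × 0.4024 = 3.190 + 0.3843 = 3.574 mg/L.
DO = C_s − D = 9.04 − 3.574 = 5.466 mg/L.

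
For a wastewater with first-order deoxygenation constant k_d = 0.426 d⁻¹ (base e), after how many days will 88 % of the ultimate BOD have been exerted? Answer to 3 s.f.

y/L₀ = 1 − e^(−k_d t) = 0.88 ⇒ e^(−k_d t) = 0.120
t = −ln(0.120) / 0.426 = 2.120 / 0.426 = 4.977 d.

t ≈ 4.98 d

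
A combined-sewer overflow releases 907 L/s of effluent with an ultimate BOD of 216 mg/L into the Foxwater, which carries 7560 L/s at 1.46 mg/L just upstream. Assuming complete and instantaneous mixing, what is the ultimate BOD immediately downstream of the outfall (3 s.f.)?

24.4 mg/L

Flow-weighted mixing: C = (Q_r C_r + Q_w C_w)/(Q_r + Q_w)
= (7560×1.46 + 907×216)/(7560 + 907) = 206900/8467 = 24.44 mg/L.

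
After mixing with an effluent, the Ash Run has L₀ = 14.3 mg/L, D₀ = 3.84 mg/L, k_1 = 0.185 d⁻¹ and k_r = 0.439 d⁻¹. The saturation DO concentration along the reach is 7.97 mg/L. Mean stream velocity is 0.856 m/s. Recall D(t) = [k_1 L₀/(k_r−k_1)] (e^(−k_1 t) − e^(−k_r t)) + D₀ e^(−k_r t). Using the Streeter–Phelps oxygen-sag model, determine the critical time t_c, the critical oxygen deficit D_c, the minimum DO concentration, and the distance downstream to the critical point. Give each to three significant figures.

With k_r/k_1 = 2.373 and 1 − D₀(k_r−k_1)/(k_1 L₀) = 0.6313,
t_c = ln(2.373 × 0.6313) / (0.439 − 0.185) = ln(1.498) / 0.2540 = 0.4042/0.2540 = 1.591 d.
L(t_c) = L₀ e^(−k_1 t_c) = 14.3 × 0.7450 = 10.65 mg/L, and at the critical point k_r D_c = k_1 L, so D_c = (0.185/0.439) × 10.65 = 4.489 mg/L.
Minimum DO = C_s − D_c = 7.97 − 4.489 = 3.481 mg/L.
x_c = v t_c = 0.856 m/s × 1.591 d × 86400 s/d = 117700 m ≈ 118 km.

t_c ≈ 1.59 d; D_c ≈ 4.49 mg/L; min DO ≈ 3.48 mg/L; x_c ≈ 118 km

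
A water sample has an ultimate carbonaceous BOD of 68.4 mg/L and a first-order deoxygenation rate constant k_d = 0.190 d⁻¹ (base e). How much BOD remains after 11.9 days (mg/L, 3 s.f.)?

L_t = L₀ e^(−k_d t) = 68.4 × e^(−0.190×11.9) = 68.4 × 0.1042 = 7.130 mg/L.

L ≈ 7.13 mg/L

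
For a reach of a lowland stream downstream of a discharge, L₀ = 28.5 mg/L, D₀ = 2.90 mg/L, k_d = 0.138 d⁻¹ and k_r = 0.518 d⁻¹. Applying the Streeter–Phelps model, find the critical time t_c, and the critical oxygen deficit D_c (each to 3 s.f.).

t_c = [1/(k_r−k_d)] ln[(k_r/k_d)(1 − D₀(k_r−k_d)/(k_d L₀))]
= [1/(0.518−0.138)] ln[(0.518/0.138)(1 − 2.90×0.3800/(0.138×28.5))]
= (1/0.3800) ln[3.754 × 0.7198] = 2.632 × ln(2.702) = 2.632 × 0.9939 = 2.616 d.
D_c = (k_d/k_r) L₀ e^(−k_d t_c) = (0.138/0.518) × 28.5 × e^(−0.138×2.616) = 0.2664 × 28.5 × 0.6970 = 5.292 mg/L.

t_c ≈ 2.62 d; D_c ≈ 5.29 mg/L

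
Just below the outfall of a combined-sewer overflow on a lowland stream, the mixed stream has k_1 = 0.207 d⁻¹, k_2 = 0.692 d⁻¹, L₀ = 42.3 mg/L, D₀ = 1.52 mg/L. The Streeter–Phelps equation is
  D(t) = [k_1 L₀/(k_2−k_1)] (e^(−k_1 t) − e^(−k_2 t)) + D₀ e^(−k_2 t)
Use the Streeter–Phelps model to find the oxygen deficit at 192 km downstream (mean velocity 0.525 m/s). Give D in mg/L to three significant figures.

D ≈ 6.63 mg/L

Travel time t = x/v = 192 km / (0.525 m/s) = 192000 m / 0.525 m/s = 365700 s = 4.233 d.
k_1 L₀/(k_2−k_1) = 0.207×42.3/(0.692−0.207) = 8.756/0.4850 = 18.05 mg/L.
e^(−k_1 t) = e^(−0.207×4.233) = 0.4164; e^(−k_2 t) = e^(−0.692×4.233) = 0.05345.
D = 18.05 × (0.4164 − 0.05345) + 1.52 × 0.05345 = 6.552 + 0.08124 = 6.633 mg/L.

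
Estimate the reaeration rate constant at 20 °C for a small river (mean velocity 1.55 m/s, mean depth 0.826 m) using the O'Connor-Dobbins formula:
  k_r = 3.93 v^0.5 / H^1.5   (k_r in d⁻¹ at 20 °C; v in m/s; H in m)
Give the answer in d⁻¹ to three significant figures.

k_r ≈ 6.52 d⁻¹

k_r = 3.93 × 1.55^0.5 / 0.826^1.5 = 3.93 × 1.245 / 0.7507 = 6.518 d⁻¹.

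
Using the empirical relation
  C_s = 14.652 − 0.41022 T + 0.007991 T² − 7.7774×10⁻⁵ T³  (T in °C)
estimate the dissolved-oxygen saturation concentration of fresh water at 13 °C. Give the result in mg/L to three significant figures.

C_s ≈ 10.5 mg/L

C_s = 14.652 − 0.41022×13 + 0.007991×13² − 7.7774×10⁻⁵×13³ = 10.50 mg/L.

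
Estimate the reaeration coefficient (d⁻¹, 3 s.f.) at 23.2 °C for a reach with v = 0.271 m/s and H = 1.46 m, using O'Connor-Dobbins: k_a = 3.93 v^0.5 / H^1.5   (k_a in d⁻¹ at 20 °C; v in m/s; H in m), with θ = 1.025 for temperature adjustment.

k_a(20) = 3.93 × 0.271^0.5 / 1.46^1.5 = 3.93 × 0.5206 / 1.764 = 1.160 d⁻¹.
k_a(23.2) = 1.160 × 1.025^(23.2−20) = 1.160 × 1.082 = 1.255 d⁻¹.

k_a ≈ 1.26 d⁻¹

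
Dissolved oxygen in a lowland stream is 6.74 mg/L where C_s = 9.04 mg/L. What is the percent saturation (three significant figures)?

74.6 % saturation

% saturation = C/C_s × 100 = 6.74/9.04 × 100 = 74.6 %.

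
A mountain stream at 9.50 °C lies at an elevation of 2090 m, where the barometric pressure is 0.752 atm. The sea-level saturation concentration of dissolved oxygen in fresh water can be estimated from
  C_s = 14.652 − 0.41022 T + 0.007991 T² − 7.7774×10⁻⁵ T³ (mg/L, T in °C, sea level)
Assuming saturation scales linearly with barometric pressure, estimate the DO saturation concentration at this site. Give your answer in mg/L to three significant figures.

C_s ≈ 8.58 mg/L

At sea level: C_s = 14.652 − 0.41022×9.50 + 0.007991×9.50² − 7.7774×10⁻⁵×9.50³ = 11.41 mg/L.
Pressure correction: C_s' = 11.41 × 0.752 = 8.580 mg/L.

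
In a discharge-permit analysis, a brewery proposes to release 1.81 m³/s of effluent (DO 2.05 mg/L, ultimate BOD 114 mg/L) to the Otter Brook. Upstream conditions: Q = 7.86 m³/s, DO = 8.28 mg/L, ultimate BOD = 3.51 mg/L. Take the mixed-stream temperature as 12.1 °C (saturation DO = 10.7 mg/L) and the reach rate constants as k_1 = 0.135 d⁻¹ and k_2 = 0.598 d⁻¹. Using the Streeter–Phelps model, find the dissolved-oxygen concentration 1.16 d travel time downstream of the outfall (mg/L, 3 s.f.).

Mixed DO = (7.86×8.28 + 1.81×2.05)/(7.86+1.81) = 68.79/9.670 = 7.114 mg/L.
Mixed L₀ = (7.86×3.51 + 1.81×114)/(9.670) = 233.9/9.670 = 24.19 mg/L.
Initial deficit D₀ = C_s − DO₀ = 10.7 − 7.114 = 3.586 mg/L.
D(1.16) = [0.135×24.19/(0.598−0.135)](e^(−0.135×1.16) − e^(−0.598×1.16)) + 3.586 e^(−0.598×1.16)
= 7.054 × (0.8550 − 0.4997) + 3.586 × 0.4997 = 4.298 mg/L.
DO = 10.7 − 4.298 = 6.402 mg/L.

DO ≈ 6.40 mg/L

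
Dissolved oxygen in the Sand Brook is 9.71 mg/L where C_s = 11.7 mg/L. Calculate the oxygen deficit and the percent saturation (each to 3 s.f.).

D = C_s − C = 11.7 − 9.71 = 1.99 mg/L.
% saturation = 9.71/11.7 × 100 = 83.0 %.

D ≈ 1.99 mg/L; 83.0 % saturation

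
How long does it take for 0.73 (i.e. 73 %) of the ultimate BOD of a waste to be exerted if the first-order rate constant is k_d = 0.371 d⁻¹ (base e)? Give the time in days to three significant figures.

t ≈ 3.53 d

y/L₀ = 1 − e^(−k_d t) = 0.73 ⇒ e^(−k_d t) = 0.270
t = −ln(0.270) / 0.371 = 1.309 / 0.371 = 3.529 d.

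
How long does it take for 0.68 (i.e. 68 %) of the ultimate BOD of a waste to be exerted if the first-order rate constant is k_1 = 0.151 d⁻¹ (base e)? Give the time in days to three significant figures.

t ≈ 7.55 d

y/L₀ = 1 − e^(−k_1 t) = 0.68 ⇒ e^(−k_1 t) = 0.320
t = −ln(0.320) / 0.151 = 1.139 / 0.151 = 7.546 d.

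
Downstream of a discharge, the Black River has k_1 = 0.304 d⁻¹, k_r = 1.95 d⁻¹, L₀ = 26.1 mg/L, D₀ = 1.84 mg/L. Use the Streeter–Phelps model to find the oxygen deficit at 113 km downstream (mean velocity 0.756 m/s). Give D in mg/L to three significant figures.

Travel time t = x/v = 113 km / (0.756 m/s) = 113000 m / 0.756 m/s = 149500 s = 1.730 d.
k_1 L₀/(k_r−k_1) = 0.304×26.1/(1.95−0.304) = 7.934/1.646 = 4.820 mg/L.
e^(−k_1 t) = e^(−0.304×1.730) = 0.5910; e^(−k_r t) = e^(−1.95×1.730) = 0.03427.
D = 4.820 × (0.5910 − 0.03427) + 1.84 × 0.03427 = 2.684 + 0.06306 = 2.747 mg/L.

D ≈ 2.75 mg/L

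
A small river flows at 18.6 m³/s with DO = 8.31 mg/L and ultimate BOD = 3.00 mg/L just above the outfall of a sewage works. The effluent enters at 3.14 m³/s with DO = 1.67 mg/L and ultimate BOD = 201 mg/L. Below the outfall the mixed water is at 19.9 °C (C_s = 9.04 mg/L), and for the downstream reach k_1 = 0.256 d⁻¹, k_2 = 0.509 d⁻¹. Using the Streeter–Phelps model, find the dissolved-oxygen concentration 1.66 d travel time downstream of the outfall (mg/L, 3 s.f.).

DO ≈ 1.15 mg/L

Mixed DO = (18.6×8.31 + 3.14×1.67)/(18.6+3.14) = 159.8/21.74 = 7.351 mg/L.
Mixed L₀ = (18.6×3.00 + 3.14×201)/(21.74) = 686.9/21.74 = 31.60 mg/L.
Initial deficit D₀ = C_s − DO₀ = 9.04 − 7.351 = 1.689 mg/L.
D(1.66) = [0.256×31.60/(0.509−0.256)](e^(−0.256×1.66) − e^(−0.509×1.66)) + 1.689 e^(−0.509×1.66)
= 31.97 × (0.6538 − 0.4296) + 1.689 × 0.4296 = 7.894 mg/L.
DO = 9.04 − 7.894 = 1.146 mg/L.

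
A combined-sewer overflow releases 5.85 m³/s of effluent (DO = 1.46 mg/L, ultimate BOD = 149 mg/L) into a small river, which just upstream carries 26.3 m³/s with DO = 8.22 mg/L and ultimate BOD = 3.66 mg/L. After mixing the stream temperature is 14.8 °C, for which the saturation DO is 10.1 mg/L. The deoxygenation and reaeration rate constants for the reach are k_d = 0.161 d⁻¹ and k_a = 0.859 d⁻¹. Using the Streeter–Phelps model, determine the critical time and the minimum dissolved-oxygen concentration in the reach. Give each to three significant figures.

t_c ≈ 1.55 d; minimum DO ≈ 5.70 mg/L

Mixed DO = (26.3×8.22 + 5.85×1.46)/(26.3+5.85) = 224.7/32.15 = 6.990 mg/L.
Mixed L₀ = (26.3×3.66 + 5.85×149)/(32.15) = 967.9/32.15 = 30.11 mg/L.
Initial deficit D₀ = C_s − DO₀ = 10.1 − 6.990 = 3.110 mg/L.
t_c = (1/0.6980) ln[(0.859/0.161)(1 − 3.110×0.6980/(0.161×30.11))] = 1.433 × ln(2.946) = 1.548 d.
D_c = (0.161/0.859) × 30.11 × e^(−0.161×1.548) = 0.1874 × 30.11 × 0.7794 = 4.398 mg/L.
Minimum DO = 10.1 − 4.398 = 5.702 mg/L.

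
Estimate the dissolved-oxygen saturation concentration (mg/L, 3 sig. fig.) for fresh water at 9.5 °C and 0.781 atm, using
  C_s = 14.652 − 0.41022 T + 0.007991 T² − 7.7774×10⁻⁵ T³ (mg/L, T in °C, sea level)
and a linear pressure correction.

C_s ≈ 8.91 mg/L

At sea level: C_s = 14.652 − 0.41022×9.5 + 0.007991×9.5² − 7.7774×10⁻⁵×9.5³ = 11.41 mg/L.
Pressure correction: C_s' = 11.41 × 0.781 = 8.911 mg/L.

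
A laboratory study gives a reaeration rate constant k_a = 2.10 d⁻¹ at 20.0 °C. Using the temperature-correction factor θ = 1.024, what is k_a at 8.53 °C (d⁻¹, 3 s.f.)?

k_a(T₂) = k_a(T₁) · θ^(T₂−T₁) = 2.10 × 1.024^(8.53−20.0)
= 2.10 × 1.024^-11.5 = 2.10 × 0.7618 = 1.600 d⁻¹.

k_a ≈ 1.60 d⁻¹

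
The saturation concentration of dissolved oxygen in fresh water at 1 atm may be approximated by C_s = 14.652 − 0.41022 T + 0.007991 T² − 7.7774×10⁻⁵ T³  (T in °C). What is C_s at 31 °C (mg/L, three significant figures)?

C_s ≈ 7.30 mg/L

C_s = 14.652 − 0.41022×31 + 0.007991×31² − 7.7774×10⁻⁵×31³ = 7.298 mg/L.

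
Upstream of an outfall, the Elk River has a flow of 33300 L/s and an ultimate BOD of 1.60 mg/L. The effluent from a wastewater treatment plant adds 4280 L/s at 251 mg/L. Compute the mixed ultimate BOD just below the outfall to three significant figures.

30.0 mg/L

Flow-weighted mixing: C = (Q_r C_r + Q_w C_w)/(Q_r + Q_w)
= (33300×1.60 + 4280×251)/(33300 + 4280) = 1.128×10^6/37580 = 30.00 mg/L.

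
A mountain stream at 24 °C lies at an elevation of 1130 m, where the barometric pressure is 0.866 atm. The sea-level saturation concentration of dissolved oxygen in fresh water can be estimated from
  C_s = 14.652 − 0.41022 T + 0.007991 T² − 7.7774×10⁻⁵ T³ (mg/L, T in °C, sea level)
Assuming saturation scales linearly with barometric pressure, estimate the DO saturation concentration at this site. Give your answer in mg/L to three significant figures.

C_s ≈ 7.22 mg/L

At sea level: C_s = 14.652 − 0.41022×24 + 0.007991×24² − 7.7774×10⁻⁵×24³ = 8.334 mg/L.
Pressure correction: C_s' = 8.334 × 0.866 = 7.218 mg/L.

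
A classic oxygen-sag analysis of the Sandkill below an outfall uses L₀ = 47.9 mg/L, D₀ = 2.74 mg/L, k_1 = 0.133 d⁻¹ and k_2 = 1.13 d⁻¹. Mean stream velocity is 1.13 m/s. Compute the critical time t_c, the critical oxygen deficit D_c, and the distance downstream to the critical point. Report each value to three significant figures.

t_c = [1/(k_2−k_1)] ln[(k_2/k_1)(1 − D₀(k_2−k_1)/(k_1 L₀))]
= [1/(1.13−0.133)] ln[(1.13/0.133)(1 − 2.74×0.9970/(0.133×47.9))]
= (1/0.9970) ln[8.496 × 0.5712] = 1.003 × ln(4.853) = 1.003 × 1.580 = 1.584 d.
D_c = (k_1/k_2) L₀ e^(−k_1 t_c) = (0.133/1.13) × 47.9 × e^(−0.133×1.584) = 0.1177 × 47.9 × 0.8100 = 4.567 mg/L.
x_c = v t_c = 1.13 m/s × 1.584 d × 86400 s/d = 154700 m ≈ 155 km.

t_c ≈ 1.58 d; D_c ≈ 4.57 mg/L; x_c ≈ 155 km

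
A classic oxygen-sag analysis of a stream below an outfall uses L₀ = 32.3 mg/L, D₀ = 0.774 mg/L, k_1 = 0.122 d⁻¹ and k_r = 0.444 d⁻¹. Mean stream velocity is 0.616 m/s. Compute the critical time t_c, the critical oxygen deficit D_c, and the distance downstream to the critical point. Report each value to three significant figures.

At the critical point dD/dt = 0, so k_1 L₀ e^(−k_1 t) = k_r D. Substituting D(t) from the Streeter–Phelps equation and solving for t gives
t_c = ln[(k_r/k_1)(1 − D₀(k_r−k_1)/(k_1 L₀))] / (k_r−k_1).
Here k_r−k_1 = 0.3220 d⁻¹ and 1 − D₀(k_r−k_1)/(k_1 L₀) = 1 − 0.774×0.3220/(0.122×32.3) = 0.9368, so
t_c = ln(3.639 × 0.9368) / 0.3220 = 1.226 / 0.3220 = 3.809 d.
L(t_c) = L₀ e^(−k_1 t_c) = 32.3 × 0.6283 = 20.30 mg/L, and at the critical point k_r D_c = k_1 L, so D_c = (0.122/0.444) × 20.30 = 5.577 mg/L.
x_c = v t_c = 0.616 m/s × 3.809 d × 86400 s/d = 202700 m ≈ 203 km.

t_c ≈ 3.81 d; D_c ≈ 5.58 mg/L; x_c ≈ 203 km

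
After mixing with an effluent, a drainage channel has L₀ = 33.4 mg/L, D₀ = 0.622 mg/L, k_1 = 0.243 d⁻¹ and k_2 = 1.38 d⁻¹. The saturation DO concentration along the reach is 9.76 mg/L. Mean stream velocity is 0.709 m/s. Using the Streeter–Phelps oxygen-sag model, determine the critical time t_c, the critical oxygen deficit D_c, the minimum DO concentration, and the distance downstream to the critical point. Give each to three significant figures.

At the critical point dD/dt = 0, so k_1 L₀ e^(−k_1 t) = k_2 D. Substituting D(t) from the Streeter–Phelps equation and solving for t gives
t_c = ln[(k_2/k_1)(1 − D₀(k_2−k_1)/(k_1 L₀))] / (k_2−k_1).
Here k_2−k_1 = 1.137 d⁻¹ and 1 − D₀(k_2−k_1)/(k_1 L₀) = 1 − 0.622×1.137/(0.243×33.4) = 0.9129, so
t_c = ln(5.679 × 0.9129) / 1.137 = 1.646 / 1.137 = 1.447 d.
L(t_c) = L₀ e^(−k_1 t_c) = 33.4 × 0.7035 = 23.50 mg/L, and at the critical point k_2 D_c = k_1 L, so D_c = (0.243/1.38) × 23.50 = 4.137 mg/L.
Minimum DO = C_s − D_c = 9.76 − 4.137 = 5.623 mg/L.
x_c = v t_c = 0.709 m/s × 1.447 d × 86400 s/d = 88660 m ≈ 88.7 km.

t_c ≈ 1.45 d; D_c ≈ 4.14 mg/L; min DO ≈ 5.62 mg/L; x_c ≈ 88.7 km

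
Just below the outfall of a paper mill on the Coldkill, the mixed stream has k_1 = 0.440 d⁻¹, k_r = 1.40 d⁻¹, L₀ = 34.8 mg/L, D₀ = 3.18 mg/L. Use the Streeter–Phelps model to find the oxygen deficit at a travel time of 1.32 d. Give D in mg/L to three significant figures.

D ≈ 6.91 mg/L

k_1 L₀/(k_r−k_1) = 0.440×34.8/(1.40−0.440) = 15.31/0.9600 = 15.95 mg/L.
e^(−k_1 t) = e^(−0.440×1.320) = 0.5595; e^(−k_r t) = e^(−1.40×1.320) = 0.1576.
D = 15.95 × (0.5595 − 0.1576) + 3.18 × 0.1576 = 6.410 + 0.5010 = 6.911 mg/L.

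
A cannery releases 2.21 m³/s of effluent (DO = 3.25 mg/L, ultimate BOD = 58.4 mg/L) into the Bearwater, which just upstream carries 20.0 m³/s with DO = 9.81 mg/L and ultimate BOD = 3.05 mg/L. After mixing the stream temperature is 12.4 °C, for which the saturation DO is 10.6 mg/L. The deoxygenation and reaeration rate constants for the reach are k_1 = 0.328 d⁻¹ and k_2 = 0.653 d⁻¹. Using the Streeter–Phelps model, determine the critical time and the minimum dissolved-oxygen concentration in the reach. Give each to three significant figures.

Mixed DO = (20.0×9.81 + 2.21×3.25)/(20.0+2.21) = 203.4/22.21 = 9.157 mg/L.
Mixed L₀ = (20.0×3.05 + 2.21×58.4)/(22.21) = 190.1/22.21 = 8.558 mg/L.
Initial deficit D₀ = C_s − DO₀ = 10.6 − 9.157 = 1.443 mg/L.
t_c = (1/0.3250) ln[(0.653/0.328)(1 − 1.443×0.3250/(0.328×8.558))] = 3.077 × ln(1.658) = 1.556 d.
D_c = (0.328/0.653) × 8.558 × e^(−0.328×1.556) = 0.5023 × 8.558 × 0.6002 = 2.580 mg/L.
Minimum DO = 10.6 − 2.580 = 8.020 mg/L.

t_c ≈ 1.56 d; minimum DO ≈ 8.02 mg/L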